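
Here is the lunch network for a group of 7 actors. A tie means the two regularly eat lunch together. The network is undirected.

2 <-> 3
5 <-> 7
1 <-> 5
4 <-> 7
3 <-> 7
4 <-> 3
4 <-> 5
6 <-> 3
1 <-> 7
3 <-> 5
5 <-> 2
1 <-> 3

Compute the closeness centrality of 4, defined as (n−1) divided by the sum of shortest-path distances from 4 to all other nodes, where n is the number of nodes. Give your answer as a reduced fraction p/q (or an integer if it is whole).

Distances from 4: 1:2, 2:2, 3:1, 5:1, 6:2, 7:1. Sum = 9.
n = 7, so closeness = 6/9 = 2/3.

2/3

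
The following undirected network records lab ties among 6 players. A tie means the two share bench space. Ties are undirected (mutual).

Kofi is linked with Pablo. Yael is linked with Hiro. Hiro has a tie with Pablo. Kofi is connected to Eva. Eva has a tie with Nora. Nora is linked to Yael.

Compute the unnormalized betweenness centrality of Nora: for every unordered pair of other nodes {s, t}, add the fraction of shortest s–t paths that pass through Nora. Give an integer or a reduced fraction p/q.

2

Pairs whose geodesics pass through Nora — Yael–Eva: 1; Yael–Kofi: 1/2; Eva–Hiro: 1/2.
All other pairs contribute 0.
Summing the contributions gives betweenness(Nora) = 2.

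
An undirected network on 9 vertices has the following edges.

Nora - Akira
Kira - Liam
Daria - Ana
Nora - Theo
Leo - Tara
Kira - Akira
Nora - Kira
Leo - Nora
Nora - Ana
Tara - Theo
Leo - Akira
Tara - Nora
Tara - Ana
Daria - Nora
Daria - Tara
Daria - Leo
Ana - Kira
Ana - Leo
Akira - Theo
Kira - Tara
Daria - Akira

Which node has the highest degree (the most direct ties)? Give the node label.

Nora

Degrees — Akira:5, Ana:5, Daria:5, Kira:5, Leo:5, Liam:1, Nora:7, Tara:6, Theo:3.
The maximum is 7, attained only by Nora.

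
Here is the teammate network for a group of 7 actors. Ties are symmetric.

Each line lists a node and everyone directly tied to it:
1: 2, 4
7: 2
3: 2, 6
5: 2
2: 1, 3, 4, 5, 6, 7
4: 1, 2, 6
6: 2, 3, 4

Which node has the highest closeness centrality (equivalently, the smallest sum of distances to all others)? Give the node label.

Farness (sum of distances to all others) for each node — 1:10, 2:6, 3:10, 4:9, 5:11, 6:9, 7:11.
The smallest farness is 6, for 2, so 2 has the highest closeness.

2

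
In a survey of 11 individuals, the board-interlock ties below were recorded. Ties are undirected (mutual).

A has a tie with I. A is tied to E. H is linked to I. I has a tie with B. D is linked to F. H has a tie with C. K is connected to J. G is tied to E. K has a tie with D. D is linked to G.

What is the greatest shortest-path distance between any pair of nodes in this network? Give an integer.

Eccentricity of each node (its greatest distance to any other): A:5, B:7, C:8, D:6, E:4, F:7, G:5, H:7, I:6, J:8, K:7.
The maximum eccentricity is 8, realized for instance by the pair C–J via C – H – I – A – E – G – D – K – J. So the diameter is 8.

8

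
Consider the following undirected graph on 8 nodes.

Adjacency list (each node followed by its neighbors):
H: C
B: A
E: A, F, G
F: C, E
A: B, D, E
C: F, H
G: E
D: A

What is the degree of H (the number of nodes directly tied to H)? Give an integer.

1

H is directly tied to C. That is 1 neighbor, so the degree of H is 1.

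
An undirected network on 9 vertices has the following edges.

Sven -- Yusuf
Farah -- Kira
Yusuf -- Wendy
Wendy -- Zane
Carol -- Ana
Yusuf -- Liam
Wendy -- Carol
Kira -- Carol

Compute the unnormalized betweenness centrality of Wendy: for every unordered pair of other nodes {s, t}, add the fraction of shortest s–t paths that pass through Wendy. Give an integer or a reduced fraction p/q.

Pairs whose geodesics pass through Wendy — Zane–Carol: 1; Zane–Farah: 1; Zane–Liam: 1; Zane–Kira: 1; Zane–Yusuf: 1; Zane–Sven: 1; Zane–Ana: 1; Carol–Liam: 1; Carol–Yusuf: 1; Carol–Sven: 1; Farah–Liam: 1; Farah–Yusuf: 1; Farah–Sven: 1; Liam–Kira: 1 … (+5 more pairs).
All other pairs contribute 0.
Summing the contributions gives betweenness(Wendy) = 19.

19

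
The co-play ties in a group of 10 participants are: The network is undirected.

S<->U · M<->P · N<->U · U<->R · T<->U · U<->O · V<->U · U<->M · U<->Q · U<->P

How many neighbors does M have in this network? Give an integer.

M is directly tied to P and U. That is 2 neighbors, so the degree of M is 2.

2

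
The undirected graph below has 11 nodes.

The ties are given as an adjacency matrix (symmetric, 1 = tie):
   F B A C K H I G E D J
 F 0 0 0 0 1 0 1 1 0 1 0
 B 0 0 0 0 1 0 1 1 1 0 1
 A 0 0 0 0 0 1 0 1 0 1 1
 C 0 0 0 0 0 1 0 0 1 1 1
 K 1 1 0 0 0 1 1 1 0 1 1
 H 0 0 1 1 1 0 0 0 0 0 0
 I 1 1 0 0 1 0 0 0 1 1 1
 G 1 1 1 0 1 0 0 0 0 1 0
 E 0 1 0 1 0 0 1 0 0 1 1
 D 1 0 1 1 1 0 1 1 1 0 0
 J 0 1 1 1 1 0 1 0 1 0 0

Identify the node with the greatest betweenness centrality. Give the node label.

Unnormalized betweenness of each node: A:17/10, B:4/3, C:28/15, D:25/4, E:77/60, F:1/4, G:11/6, H:11/12, I:61/30, J:7/2, K:181/30.
D has the largest value, 25/4, making it the main broker — the node through which the most shortest paths run.

D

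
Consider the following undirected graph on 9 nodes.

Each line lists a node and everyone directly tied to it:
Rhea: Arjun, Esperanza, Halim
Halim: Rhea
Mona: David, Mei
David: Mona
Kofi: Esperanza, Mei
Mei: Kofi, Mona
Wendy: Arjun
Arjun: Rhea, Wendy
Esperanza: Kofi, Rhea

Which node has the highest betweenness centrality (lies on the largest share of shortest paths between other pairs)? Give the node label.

Unnormalized betweenness of each node: Arjun:7, David:0, Esperanza:16, Halim:0, Kofi:15, Mei:12, Mona:7, Rhea:17, Wendy:0.
Rhea has the largest value, 17, making it the main broker — the node through which the most shortest paths run.

Rhea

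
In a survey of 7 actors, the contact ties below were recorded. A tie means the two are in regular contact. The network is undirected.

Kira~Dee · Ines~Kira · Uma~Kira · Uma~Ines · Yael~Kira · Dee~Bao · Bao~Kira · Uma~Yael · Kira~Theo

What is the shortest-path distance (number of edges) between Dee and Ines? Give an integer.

One shortest route is Dee – Kira – Ines, which uses 2 edges, and Dee and Ines are not directly tied, so nothing shorter exists. So d(Dee,Ines) = 2.

2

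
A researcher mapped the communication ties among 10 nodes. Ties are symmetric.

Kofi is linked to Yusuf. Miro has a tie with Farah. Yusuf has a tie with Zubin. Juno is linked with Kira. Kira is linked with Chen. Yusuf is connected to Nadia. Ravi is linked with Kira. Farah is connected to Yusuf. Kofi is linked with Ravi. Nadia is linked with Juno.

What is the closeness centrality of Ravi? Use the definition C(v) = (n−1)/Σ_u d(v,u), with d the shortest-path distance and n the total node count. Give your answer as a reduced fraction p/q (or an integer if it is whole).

Distances from Ravi: Chen:2, Farah:3, Juno:2, Kira:1, Kofi:1, Miro:4, Nadia:3, Yusuf:2, Zubin:3. Sum = 21.
n = 10, so closeness = 9/21 = 3/7.

3/7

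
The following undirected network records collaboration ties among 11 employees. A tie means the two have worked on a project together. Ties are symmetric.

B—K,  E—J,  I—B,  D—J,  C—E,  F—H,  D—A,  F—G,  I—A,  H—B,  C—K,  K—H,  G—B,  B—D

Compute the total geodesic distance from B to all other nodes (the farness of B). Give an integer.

Distances from B: A:2, C:2, D:1, E:3, F:2, G:1, H:1, I:1, J:2, K:1.
Sum = 2 + 2 + 1 + 3 + 2 + 1 + 1 + 1 + 2 + 1 = 16.

16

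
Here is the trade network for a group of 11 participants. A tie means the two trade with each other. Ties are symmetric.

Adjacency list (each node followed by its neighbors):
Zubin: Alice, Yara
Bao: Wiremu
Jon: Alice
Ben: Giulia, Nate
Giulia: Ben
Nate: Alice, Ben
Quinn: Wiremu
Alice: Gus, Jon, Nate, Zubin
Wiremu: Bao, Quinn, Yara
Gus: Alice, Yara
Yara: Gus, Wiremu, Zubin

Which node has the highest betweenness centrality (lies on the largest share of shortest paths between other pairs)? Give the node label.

Alice

Unnormalized betweenness of each node: Alice:55/2, Bao:0, Ben:9, Giulia:0, Gus:10, Jon:0, Nate:16, Quinn:0, Wiremu:17, Yara:43/2, Zubin:10.
Alice has the largest value, 55/2, making it the main broker — the node through which the most shortest paths run.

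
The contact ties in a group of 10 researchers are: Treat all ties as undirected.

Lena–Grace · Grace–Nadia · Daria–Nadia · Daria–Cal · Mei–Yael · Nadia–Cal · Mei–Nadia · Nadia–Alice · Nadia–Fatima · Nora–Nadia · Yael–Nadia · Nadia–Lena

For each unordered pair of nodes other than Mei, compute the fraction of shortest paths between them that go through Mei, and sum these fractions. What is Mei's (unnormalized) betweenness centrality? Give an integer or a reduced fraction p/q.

0

No shortest path between any pair of other nodes passes through Mei.
Summing the contributions gives betweenness(Mei) = 0.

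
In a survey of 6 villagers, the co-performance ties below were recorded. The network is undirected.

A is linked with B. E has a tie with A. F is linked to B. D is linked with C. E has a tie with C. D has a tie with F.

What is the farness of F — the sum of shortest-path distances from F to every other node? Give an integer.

9

Distances from F: A:2, B:1, C:2, D:1, E:3.
Sum = 2 + 1 + 2 + 1 + 3 = 9.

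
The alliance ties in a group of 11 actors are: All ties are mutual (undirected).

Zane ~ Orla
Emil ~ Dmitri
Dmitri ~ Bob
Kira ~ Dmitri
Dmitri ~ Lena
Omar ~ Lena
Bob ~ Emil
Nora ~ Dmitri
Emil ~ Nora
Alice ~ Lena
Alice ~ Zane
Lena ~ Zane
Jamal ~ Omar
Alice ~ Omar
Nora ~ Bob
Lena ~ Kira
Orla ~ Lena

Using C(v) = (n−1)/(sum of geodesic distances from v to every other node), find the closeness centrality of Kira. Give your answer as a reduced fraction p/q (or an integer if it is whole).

Distances from Kira: Alice:2, Bob:2, Dmitri:1, Emil:2, Jamal:3, Lena:1, Nora:2, Omar:2, Orla:2, Zane:2. Sum = 19.
n = 11, so closeness = 10/19.

10/19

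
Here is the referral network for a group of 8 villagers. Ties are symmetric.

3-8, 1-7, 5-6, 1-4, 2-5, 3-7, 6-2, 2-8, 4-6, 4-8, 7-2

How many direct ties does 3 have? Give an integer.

2

3 is directly tied to 7 and 8. That is 2 neighbors, so the degree of 3 is 2.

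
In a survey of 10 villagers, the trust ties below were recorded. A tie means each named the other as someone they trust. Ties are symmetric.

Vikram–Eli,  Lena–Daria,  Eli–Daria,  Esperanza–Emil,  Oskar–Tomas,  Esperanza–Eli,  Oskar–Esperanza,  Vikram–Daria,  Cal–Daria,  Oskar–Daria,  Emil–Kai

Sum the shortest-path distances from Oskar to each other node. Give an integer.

16

Distances from Oskar: Cal:2, Daria:1, Eli:2, Emil:2, Esperanza:1, Kai:3, Lena:2, Tomas:1, Vikram:2.
Sum = 2 + 1 + 2 + 2 + 1 + 3 + 2 + 1 + 2 = 16.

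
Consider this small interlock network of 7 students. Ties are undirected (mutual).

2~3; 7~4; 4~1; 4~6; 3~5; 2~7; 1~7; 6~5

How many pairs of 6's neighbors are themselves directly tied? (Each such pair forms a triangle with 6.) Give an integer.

0

6's neighbors are 4 and 5, but none of them are tied to each other, so no triangle contains 6.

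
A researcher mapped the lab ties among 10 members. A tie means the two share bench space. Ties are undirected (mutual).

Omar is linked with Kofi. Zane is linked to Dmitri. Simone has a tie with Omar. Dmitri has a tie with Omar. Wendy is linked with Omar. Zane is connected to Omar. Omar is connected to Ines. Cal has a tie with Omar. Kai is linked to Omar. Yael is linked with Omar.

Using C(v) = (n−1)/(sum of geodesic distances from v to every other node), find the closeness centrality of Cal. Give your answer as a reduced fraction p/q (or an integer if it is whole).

Distances from Cal: Dmitri:2, Ines:2, Kai:2, Kofi:2, Omar:1, Simone:2, Wendy:2, Yael:2, Zane:2. Sum = 17.
n = 10, so closeness = 9/17.

9/17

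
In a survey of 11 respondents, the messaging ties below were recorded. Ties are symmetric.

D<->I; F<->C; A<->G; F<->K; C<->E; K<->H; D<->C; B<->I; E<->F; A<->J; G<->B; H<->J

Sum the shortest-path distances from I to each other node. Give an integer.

Distances from I: A:3, B:1, C:2, D:1, E:3, F:3, G:2, H:5, J:4, K:4.
Sum = 3 + 1 + 2 + 1 + 3 + 3 + 2 + 5 + 4 + 4 = 28.

28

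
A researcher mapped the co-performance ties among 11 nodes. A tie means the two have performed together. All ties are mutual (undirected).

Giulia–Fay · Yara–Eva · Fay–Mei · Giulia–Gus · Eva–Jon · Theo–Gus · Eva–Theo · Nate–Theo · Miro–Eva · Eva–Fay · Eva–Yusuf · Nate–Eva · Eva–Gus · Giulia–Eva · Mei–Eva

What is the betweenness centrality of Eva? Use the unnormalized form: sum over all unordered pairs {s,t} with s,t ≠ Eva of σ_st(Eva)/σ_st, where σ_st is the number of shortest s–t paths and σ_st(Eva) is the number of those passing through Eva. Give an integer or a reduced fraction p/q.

38

Pairs whose geodesics pass through Eva — Theo–Mei: 1; Theo–Jon: 1; Theo–Yara: 1; Theo–Fay: 1; Theo–Giulia: 1/2; Theo–Yusuf: 1; Theo–Miro: 1; Nate–Mei: 1; Nate–Jon: 1; Nate–Yara: 1; Nate–Gus: 1/2; Nate–Fay: 1; Nate–Giulia: 1; Nate–Yusuf: 1 … (+26 more pairs).
All other pairs contribute 0.
Summing the contributions gives betweenness(Eva) = 38.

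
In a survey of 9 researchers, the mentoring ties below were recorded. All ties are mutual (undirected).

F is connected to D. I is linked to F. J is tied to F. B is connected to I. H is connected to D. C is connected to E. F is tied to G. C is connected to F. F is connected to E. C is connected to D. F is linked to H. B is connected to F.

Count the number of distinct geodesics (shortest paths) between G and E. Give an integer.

The shortest distance is 2, and the only length-2 path is G–F–E. So there is exactly 1 shortest path.

1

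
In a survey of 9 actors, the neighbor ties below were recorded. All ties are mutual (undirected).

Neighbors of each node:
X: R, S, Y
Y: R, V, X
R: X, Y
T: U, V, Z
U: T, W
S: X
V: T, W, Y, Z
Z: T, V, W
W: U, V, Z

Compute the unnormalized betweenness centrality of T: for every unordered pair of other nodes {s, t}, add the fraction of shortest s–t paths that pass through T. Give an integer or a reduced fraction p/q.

3

Pairs whose geodesics pass through T — S–U: 1/2; U–X: 1/2; U–V: 1/2; U–Z: 1/2; U–Y: 1/2; U–R: 1/2.
All other pairs contribute 0.
Summing the contributions gives betweenness(T) = 3.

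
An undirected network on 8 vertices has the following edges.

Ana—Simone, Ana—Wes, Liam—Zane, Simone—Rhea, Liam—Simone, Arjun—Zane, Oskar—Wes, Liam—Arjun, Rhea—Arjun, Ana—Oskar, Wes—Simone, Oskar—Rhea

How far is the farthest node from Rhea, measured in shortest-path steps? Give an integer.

2

Distances from Rhea: Ana:2, Arjun:1, Liam:2, Oskar:1, Simone:1, Wes:2, Zane:2.
The largest is 2 (to Liam, Zane, Ana, and Wes), so the eccentricity of Rhea is 2.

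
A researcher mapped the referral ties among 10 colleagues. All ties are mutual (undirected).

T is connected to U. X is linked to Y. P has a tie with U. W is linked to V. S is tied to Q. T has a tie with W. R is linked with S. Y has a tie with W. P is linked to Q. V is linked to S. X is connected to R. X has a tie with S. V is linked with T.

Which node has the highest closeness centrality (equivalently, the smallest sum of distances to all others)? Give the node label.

Farness (sum of distances to all others) for each node — P:22, Q:19, R:21, S:15, T:18, U:22, V:16, W:18, X:19, Y:20.
The smallest farness is 15, for S, so S has the highest closeness.

S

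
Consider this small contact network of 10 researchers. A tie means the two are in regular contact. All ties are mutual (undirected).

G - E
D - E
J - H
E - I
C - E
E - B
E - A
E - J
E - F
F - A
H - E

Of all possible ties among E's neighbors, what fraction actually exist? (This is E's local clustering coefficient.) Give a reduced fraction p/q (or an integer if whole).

1/18

E's neighbors: A, B, C, D, F, G, H, I, and J (k = 9).
Possible neighbor pairs: C(9,2) = 36. Edges among them: A–F, H–J → e = 2.
Clustering(E) = 2/36 = 1/18.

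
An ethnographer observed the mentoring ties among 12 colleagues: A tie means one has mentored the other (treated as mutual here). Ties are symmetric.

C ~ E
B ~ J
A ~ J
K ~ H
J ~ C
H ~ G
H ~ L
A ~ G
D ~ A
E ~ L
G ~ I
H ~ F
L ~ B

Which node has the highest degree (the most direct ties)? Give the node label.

Degrees — A:3, B:2, C:2, D:1, E:2, F:1, G:3, H:4, I:1, J:3, K:1, L:3.
The maximum is 4, attained only by H.

H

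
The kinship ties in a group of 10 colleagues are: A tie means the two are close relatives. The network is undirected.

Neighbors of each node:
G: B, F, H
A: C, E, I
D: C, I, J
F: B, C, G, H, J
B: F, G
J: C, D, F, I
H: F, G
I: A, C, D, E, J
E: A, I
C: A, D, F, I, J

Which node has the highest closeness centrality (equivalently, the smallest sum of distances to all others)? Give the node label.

Farness (sum of distances to all others) for each node — A:18, B:21, C:13, D:18, E:23, F:14, G:20, H:21, I:16, J:14.
The smallest farness is 13, for C, so C has the highest closeness.

C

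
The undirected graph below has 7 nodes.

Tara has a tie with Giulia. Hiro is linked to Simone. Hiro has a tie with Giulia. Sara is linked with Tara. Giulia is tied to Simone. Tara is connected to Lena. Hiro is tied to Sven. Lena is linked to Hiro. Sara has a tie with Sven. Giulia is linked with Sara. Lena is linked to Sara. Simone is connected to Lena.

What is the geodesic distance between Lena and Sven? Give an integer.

2

One shortest route is Lena – Sara – Sven, which uses 2 edges, and Lena and Sven are not directly tied, so nothing shorter exists. So d(Lena,Sven) = 2.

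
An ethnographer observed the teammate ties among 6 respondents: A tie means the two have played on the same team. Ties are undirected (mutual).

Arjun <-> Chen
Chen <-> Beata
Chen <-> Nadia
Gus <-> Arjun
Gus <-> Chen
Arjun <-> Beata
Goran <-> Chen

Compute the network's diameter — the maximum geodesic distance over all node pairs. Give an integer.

Eccentricity of each node (its greatest distance to any other): Arjun:2, Beata:2, Chen:1, Goran:2, Gus:2, Nadia:2.
The maximum eccentricity is 2, realized for instance by the pair Gus–Beata via Gus – Chen – Beata. So the diameter is 2.

2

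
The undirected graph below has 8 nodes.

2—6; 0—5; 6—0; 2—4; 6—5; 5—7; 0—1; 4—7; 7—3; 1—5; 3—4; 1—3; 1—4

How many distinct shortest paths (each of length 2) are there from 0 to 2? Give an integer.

The shortest distance is 2, and the only length-2 path is 0–6–2. So there is exactly 1 shortest path.

1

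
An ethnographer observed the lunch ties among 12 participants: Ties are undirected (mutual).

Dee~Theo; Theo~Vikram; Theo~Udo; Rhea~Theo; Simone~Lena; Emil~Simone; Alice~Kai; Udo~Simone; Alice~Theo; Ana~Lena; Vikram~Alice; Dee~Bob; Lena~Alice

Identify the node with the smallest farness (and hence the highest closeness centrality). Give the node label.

Farness (sum of distances to all others) for each node — Alice:20, Ana:33, Bob:37, Dee:27, Emil:35, Kai:30, Lena:23, Rhea:29, Simone:25, Theo:19, Udo:23, Vikram:25.
The smallest farness is 19, for Theo, so Theo has the highest closeness.

Theo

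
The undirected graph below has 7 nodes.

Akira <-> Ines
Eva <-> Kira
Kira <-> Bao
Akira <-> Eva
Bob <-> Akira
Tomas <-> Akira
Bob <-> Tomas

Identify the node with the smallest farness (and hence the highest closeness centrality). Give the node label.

Farness (sum of distances to all others) for each node — Akira:9, Bao:18, Bob:13, Eva:10, Ines:14, Kira:13, Tomas:13.
The smallest farness is 9, for Akira, so Akira has the highest closeness.

Akira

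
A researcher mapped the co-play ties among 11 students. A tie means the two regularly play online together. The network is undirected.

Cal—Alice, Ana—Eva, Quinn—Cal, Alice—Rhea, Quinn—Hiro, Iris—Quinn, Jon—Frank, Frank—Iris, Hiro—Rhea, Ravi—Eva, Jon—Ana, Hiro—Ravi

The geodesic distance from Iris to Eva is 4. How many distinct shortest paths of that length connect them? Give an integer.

2

The shortest distance is 4. The length-4 paths are: Iris–Quinn–Hiro–Ravi–Eva; Iris–Frank–Jon–Ana–Eva.
That gives 2 distinct shortest paths.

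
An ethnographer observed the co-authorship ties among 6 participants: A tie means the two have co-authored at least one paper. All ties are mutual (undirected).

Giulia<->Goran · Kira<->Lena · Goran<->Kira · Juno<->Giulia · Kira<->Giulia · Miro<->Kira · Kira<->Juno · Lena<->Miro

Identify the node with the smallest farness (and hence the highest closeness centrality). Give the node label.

Kira

Farness (sum of distances to all others) for each node — Giulia:7, Goran:8, Juno:8, Kira:5, Lena:8, Miro:8.
The smallest farness is 5, for Kira, so Kira has the highest closeness.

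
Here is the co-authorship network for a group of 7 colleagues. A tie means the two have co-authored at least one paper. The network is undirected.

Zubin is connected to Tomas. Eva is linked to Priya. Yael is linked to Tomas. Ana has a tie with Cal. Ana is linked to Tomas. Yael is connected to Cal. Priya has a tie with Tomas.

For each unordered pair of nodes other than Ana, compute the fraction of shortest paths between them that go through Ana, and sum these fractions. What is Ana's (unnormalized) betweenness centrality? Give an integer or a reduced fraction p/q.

Pairs whose geodesics pass through Ana — Eva–Cal: 1/2; Tomas–Cal: 1/2; Cal–Priya: 1/2; Cal–Zubin: 1/2.
All other pairs contribute 0.
Summing the contributions gives betweenness(Ana) = 2.

2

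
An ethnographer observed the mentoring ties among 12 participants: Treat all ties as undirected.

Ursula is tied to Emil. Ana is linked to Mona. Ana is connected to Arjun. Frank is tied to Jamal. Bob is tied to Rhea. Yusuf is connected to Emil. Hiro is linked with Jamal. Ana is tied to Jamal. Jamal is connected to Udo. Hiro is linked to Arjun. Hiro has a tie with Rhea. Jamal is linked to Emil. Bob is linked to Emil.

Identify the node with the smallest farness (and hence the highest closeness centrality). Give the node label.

Farness (sum of distances to all others) for each node — Ana:23, Arjun:28, Bob:26, Emil:20, Frank:27, Hiro:22, Jamal:17, Mona:33, Rhea:27, Udo:27, Ursula:30, Yusuf:30.
The smallest farness is 17, for Jamal, so Jamal has the highest closeness.

Jamal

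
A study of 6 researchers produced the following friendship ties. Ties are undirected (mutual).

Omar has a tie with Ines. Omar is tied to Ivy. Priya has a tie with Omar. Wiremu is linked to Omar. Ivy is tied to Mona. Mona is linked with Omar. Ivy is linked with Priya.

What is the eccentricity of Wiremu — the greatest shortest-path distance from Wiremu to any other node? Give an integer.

Distances from Wiremu: Ines:2, Ivy:2, Mona:2, Omar:1, Priya:2.
The largest is 2 (to Ivy, Priya, Mona, and Ines), so the eccentricity of Wiremu is 2.

2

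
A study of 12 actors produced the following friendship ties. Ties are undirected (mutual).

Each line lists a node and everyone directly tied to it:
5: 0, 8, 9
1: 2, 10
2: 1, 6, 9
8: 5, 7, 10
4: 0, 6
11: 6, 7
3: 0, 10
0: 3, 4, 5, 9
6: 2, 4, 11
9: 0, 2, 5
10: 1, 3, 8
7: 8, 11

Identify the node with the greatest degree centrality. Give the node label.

0

Degrees — 0:4, 1:2, 2:3, 3:2, 4:2, 5:3, 6:3, 7:2, 8:3, 9:3, 10:3, 11:2.
The maximum is 4, attained only by 0.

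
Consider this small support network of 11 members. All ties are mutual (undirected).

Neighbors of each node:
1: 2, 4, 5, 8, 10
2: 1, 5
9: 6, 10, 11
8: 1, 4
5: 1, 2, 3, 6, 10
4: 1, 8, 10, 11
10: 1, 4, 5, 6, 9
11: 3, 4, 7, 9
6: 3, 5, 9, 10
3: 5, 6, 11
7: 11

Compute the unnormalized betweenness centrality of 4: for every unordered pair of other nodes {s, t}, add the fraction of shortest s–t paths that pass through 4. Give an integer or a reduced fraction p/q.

Pairs whose geodesics pass through 4 — 1–7: 1; 1–11: 1; 8–3: 1/2; 8–6: 1/3; 8–7: 1; 8–10: 1/2; 8–9: 2/3; 8–11: 1; 7–10: 1/2; 7–2: 1/2; 10–11: 1/2; 11–2: 1/2.
All other pairs contribute 0.
Summing the contributions gives betweenness(4) = 8.

8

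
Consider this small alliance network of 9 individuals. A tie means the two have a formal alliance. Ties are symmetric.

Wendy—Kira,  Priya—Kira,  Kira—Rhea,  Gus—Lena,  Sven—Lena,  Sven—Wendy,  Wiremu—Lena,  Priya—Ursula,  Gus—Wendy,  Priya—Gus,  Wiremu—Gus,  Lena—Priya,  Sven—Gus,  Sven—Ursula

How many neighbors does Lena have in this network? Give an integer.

Lena is directly tied to Gus, Priya, Sven, and Wiremu. That is 4 neighbors, so the degree of Lena is 4.

4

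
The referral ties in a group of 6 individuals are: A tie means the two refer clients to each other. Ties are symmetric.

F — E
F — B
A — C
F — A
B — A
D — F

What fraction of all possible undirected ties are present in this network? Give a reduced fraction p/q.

There are 6 edges and 6 nodes, so the maximum possible is C(6,2) = 15.
Density = 6/15 = 2/5.

2/5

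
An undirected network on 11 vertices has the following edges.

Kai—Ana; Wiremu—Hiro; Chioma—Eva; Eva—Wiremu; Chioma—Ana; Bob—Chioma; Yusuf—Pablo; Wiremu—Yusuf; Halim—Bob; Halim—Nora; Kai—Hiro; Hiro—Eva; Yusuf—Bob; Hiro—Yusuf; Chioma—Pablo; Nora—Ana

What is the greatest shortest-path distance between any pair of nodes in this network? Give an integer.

Eccentricity of each node (its greatest distance to any other): Ana:3, Bob:3, Chioma:2, Eva:3, Halim:3, Hiro:3, Kai:3, Nora:4, Pablo:3, Wiremu:4, Yusuf:3.
The maximum eccentricity is 4, realized for instance by the pair Wiremu–Nora via Wiremu – Yusuf – Bob – Halim – Nora. So the diameter is 4.

4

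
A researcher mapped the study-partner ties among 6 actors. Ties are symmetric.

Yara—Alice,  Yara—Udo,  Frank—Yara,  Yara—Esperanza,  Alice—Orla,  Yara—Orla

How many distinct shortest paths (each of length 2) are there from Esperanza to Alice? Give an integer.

The shortest distance is 2, and the only length-2 path is Esperanza–Yara–Alice. So there is exactly 1 shortest path.

1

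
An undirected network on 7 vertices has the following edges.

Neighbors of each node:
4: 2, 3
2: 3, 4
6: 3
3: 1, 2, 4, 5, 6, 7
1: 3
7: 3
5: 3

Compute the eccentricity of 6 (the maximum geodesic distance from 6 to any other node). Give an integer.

2

Distances from 6: 1:2, 2:2, 3:1, 4:2, 5:2, 7:2.
The largest is 2 (to 7, 4, 2, 5, and 1), so the eccentricity of 6 is 2.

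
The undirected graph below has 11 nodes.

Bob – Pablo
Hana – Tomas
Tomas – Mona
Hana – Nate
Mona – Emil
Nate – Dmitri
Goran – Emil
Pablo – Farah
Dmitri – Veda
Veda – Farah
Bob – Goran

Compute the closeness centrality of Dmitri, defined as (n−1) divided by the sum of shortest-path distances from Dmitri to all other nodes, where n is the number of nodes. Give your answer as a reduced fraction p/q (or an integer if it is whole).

1/3

Distances from Dmitri: Bob:4, Emil:5, Farah:2, Goran:5, Hana:2, Mona:4, Nate:1, Pablo:3, Tomas:3, Veda:1. Sum = 30.
n = 11, so closeness = 10/30 = 1/3.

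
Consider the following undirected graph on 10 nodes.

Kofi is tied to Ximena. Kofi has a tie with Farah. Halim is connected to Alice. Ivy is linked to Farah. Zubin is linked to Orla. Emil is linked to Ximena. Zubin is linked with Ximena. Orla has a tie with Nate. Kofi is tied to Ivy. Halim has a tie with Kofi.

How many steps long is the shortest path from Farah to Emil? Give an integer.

3

One shortest route is Farah – Kofi – Ximena – Emil, which uses 3 edges, and at distance 2 from Farah we only reach {Halim, Ximena}, which does not include Emil. So d(Farah,Emil) = 3.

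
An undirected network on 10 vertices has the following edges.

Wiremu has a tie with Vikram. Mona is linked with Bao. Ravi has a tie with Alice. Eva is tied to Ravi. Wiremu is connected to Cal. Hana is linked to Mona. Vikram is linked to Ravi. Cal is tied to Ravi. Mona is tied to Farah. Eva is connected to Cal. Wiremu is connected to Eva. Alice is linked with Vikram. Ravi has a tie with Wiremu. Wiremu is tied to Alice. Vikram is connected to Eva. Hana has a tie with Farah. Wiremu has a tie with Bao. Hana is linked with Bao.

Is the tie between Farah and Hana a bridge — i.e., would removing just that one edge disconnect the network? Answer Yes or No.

No

Even without that edge, Farah still reaches Hana via Farah – Mona – Hana, so the network stays connected. Not a bridge.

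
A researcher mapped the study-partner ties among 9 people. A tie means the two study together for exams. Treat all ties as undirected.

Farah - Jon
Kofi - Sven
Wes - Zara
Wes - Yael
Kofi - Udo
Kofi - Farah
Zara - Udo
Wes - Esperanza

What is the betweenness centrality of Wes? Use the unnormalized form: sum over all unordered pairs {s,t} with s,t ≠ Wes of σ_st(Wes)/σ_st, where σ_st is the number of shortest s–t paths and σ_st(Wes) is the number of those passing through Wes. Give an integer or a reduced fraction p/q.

Pairs whose geodesics pass through Wes — Kofi–Yael: 1; Kofi–Esperanza: 1; Sven–Yael: 1; Sven–Esperanza: 1; Yael–Zara: 1; Yael–Jon: 1; Yael–Farah: 1; Yael–Udo: 1; Yael–Esperanza: 1; Zara–Esperanza: 1; Jon–Esperanza: 1; Farah–Esperanza: 1; Udo–Esperanza: 1.
All other pairs contribute 0.
Summing the contributions gives betweenness(Wes) = 13.

13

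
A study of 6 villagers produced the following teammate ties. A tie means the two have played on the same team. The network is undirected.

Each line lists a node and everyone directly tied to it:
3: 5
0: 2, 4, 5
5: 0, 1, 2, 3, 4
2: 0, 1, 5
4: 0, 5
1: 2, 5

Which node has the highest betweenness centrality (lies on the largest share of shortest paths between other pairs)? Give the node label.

5

Unnormalized betweenness of each node: 0:1/2, 1:0, 2:1/2, 3:0, 4:0, 5:6.
5 has the largest value, 6, making it the main broker — the node through which the most shortest paths run.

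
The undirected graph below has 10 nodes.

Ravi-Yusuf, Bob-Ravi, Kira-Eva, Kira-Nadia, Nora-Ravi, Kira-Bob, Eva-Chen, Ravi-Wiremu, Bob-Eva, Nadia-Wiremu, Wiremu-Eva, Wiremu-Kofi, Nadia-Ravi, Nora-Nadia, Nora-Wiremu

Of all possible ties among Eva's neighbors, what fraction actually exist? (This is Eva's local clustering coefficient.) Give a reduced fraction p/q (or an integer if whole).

Eva's neighbors: Bob, Chen, Kira, and Wiremu (k = 4).
Possible neighbor pairs: C(4,2) = 6. Edges among them: Bob–Kira → e = 1.
Clustering(Eva) = 1/6.

1/6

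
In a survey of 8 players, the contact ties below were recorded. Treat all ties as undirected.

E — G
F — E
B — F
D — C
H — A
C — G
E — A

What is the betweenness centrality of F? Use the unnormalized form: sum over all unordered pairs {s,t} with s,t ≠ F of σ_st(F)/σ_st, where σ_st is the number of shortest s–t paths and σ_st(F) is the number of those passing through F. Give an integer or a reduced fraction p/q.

Pairs whose geodesics pass through F — D–B: 1; E–B: 1; H–B: 1; A–B: 1; B–G: 1; B–C: 1.
All other pairs contribute 0.
Summing the contributions gives betweenness(F) = 6.

6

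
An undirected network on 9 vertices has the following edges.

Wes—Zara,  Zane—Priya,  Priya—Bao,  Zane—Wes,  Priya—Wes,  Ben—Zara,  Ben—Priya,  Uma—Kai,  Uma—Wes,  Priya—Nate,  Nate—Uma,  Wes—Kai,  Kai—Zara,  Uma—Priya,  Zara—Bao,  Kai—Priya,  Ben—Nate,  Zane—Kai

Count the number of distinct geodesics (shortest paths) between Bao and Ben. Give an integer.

2

The shortest distance is 2. The length-2 paths are: Bao–Zara–Ben; Bao–Priya–Ben.
That gives 2 distinct shortest paths.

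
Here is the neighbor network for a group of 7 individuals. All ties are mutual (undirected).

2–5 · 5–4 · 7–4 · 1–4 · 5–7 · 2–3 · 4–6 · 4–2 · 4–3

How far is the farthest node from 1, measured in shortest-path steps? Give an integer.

Distances from 1: 2:2, 3:2, 4:1, 5:2, 6:2, 7:2.
The largest is 2 (to 7, 2, 3, 6, and 5), so the eccentricity of 1 is 2.

2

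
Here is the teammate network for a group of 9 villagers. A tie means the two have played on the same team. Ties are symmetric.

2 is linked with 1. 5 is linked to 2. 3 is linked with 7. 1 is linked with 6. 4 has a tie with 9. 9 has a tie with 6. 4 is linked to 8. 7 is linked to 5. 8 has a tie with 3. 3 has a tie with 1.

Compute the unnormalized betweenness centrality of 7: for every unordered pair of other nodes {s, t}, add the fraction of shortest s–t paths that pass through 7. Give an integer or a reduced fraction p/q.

Pairs whose geodesics pass through 7 — 8–5: 1; 4–5: 1; 5–3: 1.
All other pairs contribute 0.
Summing the contributions gives betweenness(7) = 3.

3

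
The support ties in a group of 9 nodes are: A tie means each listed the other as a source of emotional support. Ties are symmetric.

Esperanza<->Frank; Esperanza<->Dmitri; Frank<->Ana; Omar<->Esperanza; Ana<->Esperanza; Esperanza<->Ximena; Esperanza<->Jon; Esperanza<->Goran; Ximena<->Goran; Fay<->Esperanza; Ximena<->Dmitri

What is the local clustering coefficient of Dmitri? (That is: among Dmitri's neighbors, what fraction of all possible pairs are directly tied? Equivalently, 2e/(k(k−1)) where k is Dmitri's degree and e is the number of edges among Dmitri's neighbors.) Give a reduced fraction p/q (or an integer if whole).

Dmitri's neighbors: Esperanza and Ximena (k = 2).
Possible neighbor pairs: C(2,2) = 1. Edges among them: Esperanza–Ximena → e = 1.
Clustering(Dmitri) = 1/1.

1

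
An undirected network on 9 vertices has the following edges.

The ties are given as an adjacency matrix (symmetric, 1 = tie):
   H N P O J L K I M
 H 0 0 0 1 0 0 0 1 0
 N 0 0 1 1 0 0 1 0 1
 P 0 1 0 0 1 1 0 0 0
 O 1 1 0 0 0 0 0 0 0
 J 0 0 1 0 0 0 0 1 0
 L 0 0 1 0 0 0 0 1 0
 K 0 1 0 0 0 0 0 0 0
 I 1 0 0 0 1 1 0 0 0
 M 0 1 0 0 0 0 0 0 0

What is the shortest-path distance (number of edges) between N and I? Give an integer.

One shortest route is N – O – H – I, which uses 3 edges, and at distance 2 from N we only reach {H, J, L}, which does not include I. So d(N,I) = 3.

3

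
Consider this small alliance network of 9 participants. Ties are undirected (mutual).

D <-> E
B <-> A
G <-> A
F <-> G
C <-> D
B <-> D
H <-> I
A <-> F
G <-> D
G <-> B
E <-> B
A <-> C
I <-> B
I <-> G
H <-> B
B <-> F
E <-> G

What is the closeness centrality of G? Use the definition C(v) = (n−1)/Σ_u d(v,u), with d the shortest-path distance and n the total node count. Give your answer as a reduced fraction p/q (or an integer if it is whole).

Distances from G: A:1, B:1, C:2, D:1, E:1, F:1, H:2, I:1. Sum = 10.
n = 9, so closeness = 8/10 = 4/5.

4/5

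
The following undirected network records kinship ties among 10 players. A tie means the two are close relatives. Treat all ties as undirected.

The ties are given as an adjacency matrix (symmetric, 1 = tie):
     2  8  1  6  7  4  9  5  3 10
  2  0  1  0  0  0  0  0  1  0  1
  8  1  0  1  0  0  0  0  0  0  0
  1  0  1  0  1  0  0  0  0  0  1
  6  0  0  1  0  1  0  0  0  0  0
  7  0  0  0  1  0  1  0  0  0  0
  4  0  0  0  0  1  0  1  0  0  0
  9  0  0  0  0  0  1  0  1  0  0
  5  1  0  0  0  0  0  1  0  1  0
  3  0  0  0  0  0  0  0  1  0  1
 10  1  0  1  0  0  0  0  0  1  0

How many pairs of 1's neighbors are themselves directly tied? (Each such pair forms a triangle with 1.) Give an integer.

0

1's neighbors are 6, 8, and 10, but none of them are tied to each other, so no triangle contains 1.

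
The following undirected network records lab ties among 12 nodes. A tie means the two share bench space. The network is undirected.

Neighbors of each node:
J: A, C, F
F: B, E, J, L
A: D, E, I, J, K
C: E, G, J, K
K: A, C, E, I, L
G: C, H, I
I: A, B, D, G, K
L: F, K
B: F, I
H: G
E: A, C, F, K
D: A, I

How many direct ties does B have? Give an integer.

2

B is directly tied to F and I. That is 2 neighbors, so the degree of B is 2.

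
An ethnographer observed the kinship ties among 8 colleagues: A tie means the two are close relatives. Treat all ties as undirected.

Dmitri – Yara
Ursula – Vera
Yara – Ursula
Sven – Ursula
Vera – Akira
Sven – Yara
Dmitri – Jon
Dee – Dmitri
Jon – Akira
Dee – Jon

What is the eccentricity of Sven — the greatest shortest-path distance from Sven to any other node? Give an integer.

Distances from Sven: Akira:3, Dee:3, Dmitri:2, Jon:3, Ursula:1, Vera:2, Yara:1.
The largest is 3 (to Jon, Dee, and Akira), so the eccentricity of Sven is 3.

3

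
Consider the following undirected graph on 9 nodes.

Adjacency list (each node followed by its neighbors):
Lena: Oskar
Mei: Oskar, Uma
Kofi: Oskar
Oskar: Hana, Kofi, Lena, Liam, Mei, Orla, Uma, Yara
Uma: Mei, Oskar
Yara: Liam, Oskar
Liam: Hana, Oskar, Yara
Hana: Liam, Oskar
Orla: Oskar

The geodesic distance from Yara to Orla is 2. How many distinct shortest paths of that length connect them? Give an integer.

The shortest distance is 2, and the only length-2 path is Yara–Oskar–Orla. So there is exactly 1 shortest path.

1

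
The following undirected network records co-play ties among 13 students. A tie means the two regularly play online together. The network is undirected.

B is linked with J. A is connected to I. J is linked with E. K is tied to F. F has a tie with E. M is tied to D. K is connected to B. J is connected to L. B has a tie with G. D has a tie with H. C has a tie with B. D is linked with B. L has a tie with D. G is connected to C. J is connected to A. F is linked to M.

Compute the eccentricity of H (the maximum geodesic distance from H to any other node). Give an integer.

Distances from H: A:4, B:2, C:3, D:1, E:4, F:3, G:3, I:5, J:3, K:3, L:2, M:2.
The largest is 5 (to I), so the eccentricity of H is 5.

5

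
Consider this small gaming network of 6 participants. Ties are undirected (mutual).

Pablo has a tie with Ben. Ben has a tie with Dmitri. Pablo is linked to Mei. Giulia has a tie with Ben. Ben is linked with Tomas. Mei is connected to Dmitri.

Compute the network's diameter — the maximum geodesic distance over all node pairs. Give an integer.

3

Eccentricity of each node (its greatest distance to any other): Ben:2, Dmitri:2, Giulia:3, Mei:3, Pablo:2, Tomas:3.
The maximum eccentricity is 3, realized for instance by the pair Mei–Tomas via Mei – Dmitri – Ben – Tomas. So the diameter is 3.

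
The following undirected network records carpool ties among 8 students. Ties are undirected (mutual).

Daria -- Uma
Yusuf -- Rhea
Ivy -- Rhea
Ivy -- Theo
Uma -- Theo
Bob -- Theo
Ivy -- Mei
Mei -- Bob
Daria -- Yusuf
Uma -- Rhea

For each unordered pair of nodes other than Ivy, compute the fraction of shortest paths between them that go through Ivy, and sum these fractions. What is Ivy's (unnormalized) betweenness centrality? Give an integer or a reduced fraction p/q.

71/12

Pairs whose geodesics pass through Ivy — Bob–Rhea: 2/3; Bob–Yusuf: 2/4; Mei–Rhea: 1; Mei–Yusuf: 1; Mei–Daria: 3/4; Mei–Uma: 2/3; Mei–Theo: 1/2; Rhea–Theo: 1/2; Yusuf–Theo: 1/3.
All other pairs contribute 0.
Summing the contributions gives betweenness(Ivy) = 71/12.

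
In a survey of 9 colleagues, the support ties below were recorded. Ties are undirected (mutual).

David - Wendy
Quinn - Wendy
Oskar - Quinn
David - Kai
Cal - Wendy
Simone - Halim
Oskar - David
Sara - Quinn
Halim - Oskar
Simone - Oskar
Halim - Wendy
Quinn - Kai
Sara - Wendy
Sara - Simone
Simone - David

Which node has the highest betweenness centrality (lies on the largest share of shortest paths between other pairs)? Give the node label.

Unnormalized betweenness of each node: Cal:0, David:133/30, Halim:4/3, Kai:1/3, Oskar:31/15, Quinn:61/15, Sara:7/6, Simone:61/30, Wendy:287/30.
Wendy has the largest value, 287/30, making it the main broker — the node through which the most shortest paths run.

Wendy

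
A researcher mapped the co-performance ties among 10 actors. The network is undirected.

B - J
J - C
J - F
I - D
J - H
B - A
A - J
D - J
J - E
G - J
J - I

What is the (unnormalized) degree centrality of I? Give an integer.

2

I is directly tied to D and J. That is 2 neighbors, so the degree of I is 2.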